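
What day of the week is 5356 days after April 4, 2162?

Monday

First find the weekday of Apr 4, 2162. Doomsday rule: the anchor day for the 2100s is Sunday. For year 62: 62÷12 = 5 r 2, and 2÷4 = 0, so 5+2+0 = 7.
Sunday + 7 ≡ Sunday — that's 2162's doomsday.
In April the doomsday date is Apr 4.
Apr 4 is the doomsday itself: Sunday.
5356 mod 7 = 1, so 5356 days after a Sunday is Sunday + 1 = Monday.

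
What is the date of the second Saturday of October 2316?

October 1, 2316 is a Sunday.
The first Saturday is therefore October 7 (6 days later).
The second Saturday is 7 + 1×7 = October 14.

October 14, 2316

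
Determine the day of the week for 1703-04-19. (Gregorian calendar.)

Doomsday rule: the anchor day for the 1700s is Sunday. For year 03: 3÷12 = 0 r 3, and 3÷4 = 0, so 0+3+0 = 3.
Sunday + 3 ≡ Wednesday — that's 1703's doomsday.
In April the doomsday date is Apr 4.
Apr 19 is 15 days after Apr 4; 15 mod 7 = 1, so Wednesday + 1 = Thursday.

Thursday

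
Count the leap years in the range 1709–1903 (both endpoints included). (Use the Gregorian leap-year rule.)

46

Multiples of 4 in [1709,1903]: 48.
Of those, multiples of 100: 2 (not leap unless ÷400).
Multiples of 400: 0.
Leap years = 48 − 2 + 0 = 46.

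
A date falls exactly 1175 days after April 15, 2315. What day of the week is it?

Wednesday

First find the weekday of Apr 15, 2315. Doomsday rule: the anchor day for the 2300s is Wednesday. For year 15: 15÷12 = 1 r 3, and 3÷4 = 0, so 1+3+0 = 4.
Wednesday + 4 ≡ Sunday — that's 2315's doomsday.
In April the doomsday date is Apr 4.
Apr 15 is 11 days after Apr 4; 11 mod 7 = 4, so Sunday + 4 = Thursday.
1175 mod 7 = 6, so 1175 days after a Thursday is Thursday + 6 = Wednesday.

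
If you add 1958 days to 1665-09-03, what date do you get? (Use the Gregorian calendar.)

+365 (one year) → Sep 3, 1666 (1593 left).
+365 (one year) → Sep 3, 1667 (1228 left).
+366 (one year; includes Feb 29, 1668) → Sep 3, 1668 (862 left).
+365 (one year) → Sep 3, 1669 (497 left).
+365 (one year) → Sep 3, 1670 (132 left).
Sep has 30 days: +28 → Oct 1, 1670 (104 left).
Oct has 31 days: +31 → Nov 1, 1670 (73 left).
Nov has 30 days: +30 → Dec 1, 1670 (43 left).
Dec has 31 days: +31 → Jan 1, 1671 (12 left).
+12 → Jan 13, 1671.

January 13, 1671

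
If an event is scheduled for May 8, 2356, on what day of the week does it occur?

Doomsday rule: the anchor day for the 2300s is Wednesday. For year 56: 56÷12 = 4 r 8, and 8÷4 = 2, so 4+8+2 = 14.
Wednesday + 14 ≡ Wednesday — that's 2356's doomsday.
In May the doomsday date is May 9.
May 8 is 1 day before May 9; 1 mod 7 = 1, so Wednesday − 1 = Tuesday.

Tuesday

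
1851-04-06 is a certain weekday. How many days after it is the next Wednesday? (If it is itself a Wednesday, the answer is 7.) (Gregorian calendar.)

3

Apr 6, 1851 is a Sunday.
From Sunday to the next Wednesday is 3 days.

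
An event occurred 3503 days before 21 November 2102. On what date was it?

−365 (one year) → Nov 21, 2101 (3138 left).
−365 (one year) → Nov 21, 2100 (2773 left).
−365 (one year) → Nov 21, 2099 (2408 left).
−365 (one year) → Nov 21, 2098 (2043 left).
−365 (one year) → Nov 21, 2097 (1678 left).
−365 (one year) → Nov 21, 2096 (1313 left).
−366 (one year; includes Feb 29, 2096) → Nov 21, 2095 (947 left).
−365 (one year) → Nov 21, 2094 (582 left).
−365 (one year) → Nov 21, 2093 (217 left).
−21 → Oct 31, 2093 (end of Oct, 31 days; 196 left).
−31 → Sep 30, 2093 (end of Sep, 30 days; 165 left).
−30 → Aug 31, 2093 (end of Aug, 31 days; 135 left).
−31 → Jul 31, 2093 (end of Jul, 31 days; 104 left).
−31 → Jun 30, 2093 (end of Jun, 30 days; 73 left).
−30 → May 31, 2093 (end of May, 31 days; 43 left).
−31 → Apr 30, 2093 (end of Apr, 30 days; 12 left).
−12 → Apr 18, 2093.

April 18, 2093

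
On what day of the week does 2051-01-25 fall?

Doomsday rule: the anchor day for the 2000s is Tuesday. For year 51: 51÷12 = 4 r 3, and 3÷4 = 0, so 4+3+0 = 7.
Tuesday + 7 ≡ Tuesday — that's 2051's doomsday.
In January the doomsday date is Jan 3 (2051 is not a leap year).
Jan 25 is 22 days after Jan 3; 22 mod 7 = 1, so Tuesday + 1 = Wednesday.

Wednesday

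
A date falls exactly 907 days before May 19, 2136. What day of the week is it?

May 19, 2136 is a Saturday.
907 mod 7 = 4, so 907 days before a Saturday is Saturday − 4 = Tuesday.

Tuesday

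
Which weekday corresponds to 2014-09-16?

Doomsday rule: the anchor day for the 2000s is Tuesday. For year 14: 14÷12 = 1 r 2, and 2÷4 = 0, so 1+2+0 = 3.
Tuesday + 3 ≡ Friday — that's 2014's doomsday.
In September the doomsday date is Sep 5.
Sep 16 is 11 days after Sep 5; 11 mod 7 = 4, so Friday + 4 = Tuesday.

Tuesday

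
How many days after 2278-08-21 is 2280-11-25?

Aug 21, 2278 → Aug 21, 2279: 365 days.
Aug 21, 2279 → Aug 21, 2280: 366 days (Feb 29, 2280 is in that span).
Aug 21, 2280 → Sep 21, 2280: 31 days (August has 31).
Sep 21, 2280 → Oct 21, 2280: 30 days (September has 30).
Oct 21, 2280 → Nov 21, 2280: 31 days (October has 31).
Nov 21, 2280 → Nov 25, 2280: 4 days.
Total: 827 days.

827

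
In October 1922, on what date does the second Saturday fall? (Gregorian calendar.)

October 14, 1922

October 1, 1922 is a Sunday.
The first Saturday is therefore October 7 (6 days later).
The second Saturday is 7 + 1×7 = October 14.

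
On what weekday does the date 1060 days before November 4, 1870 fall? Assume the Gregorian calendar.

Tuesday

Nov 4, 1870 is a Friday.
1060 mod 7 = 3, so 1060 days before a Friday is Friday − 3 = Tuesday.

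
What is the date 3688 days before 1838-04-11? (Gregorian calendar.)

−365 (one year) → Apr 11, 1837 (3323 left).
−365 (one year) → Apr 11, 1836 (2958 left).
−366 (one year; includes Feb 29, 1836) → Apr 11, 1835 (2592 left).
−365 (one year) → Apr 11, 1834 (2227 left).
−365 (one year) → Apr 11, 1833 (1862 left).
−365 (one year) → Apr 11, 1832 (1497 left).
−366 (one year; includes Feb 29, 1832) → Apr 11, 1831 (1131 left).
−365 (one year) → Apr 11, 1830 (766 left).
−365 (one year) → Apr 11, 1829 (401 left).
−365 (one year) → Apr 11, 1828 (36 left).
−11 → Mar 31, 1828 (end of Mar, 31 days; 25 left).
−25 → Mar 6, 1828.

March 6, 1828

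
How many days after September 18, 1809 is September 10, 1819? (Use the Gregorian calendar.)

Sep 18, 1809 → Sep 18, 1810: 365 days.
Sep 18, 1810 → Sep 18, 1811: 365 days.
Sep 18, 1811 → Sep 18, 1812: 366 days (Feb 29, 1812 is in that span).
Sep 18, 1812 → Sep 18, 1813: 365 days.
Sep 18, 1813 → Sep 18, 1814: 365 days.
Sep 18, 1814 → Sep 18, 1815: 365 days.
Sep 18, 1815 → Sep 18, 1816: 366 days (Feb 29, 1816 is in that span).
Sep 18, 1816 → Sep 18, 1817: 365 days.
Sep 18, 1817 → Sep 18, 1818: 365 days.
Sep 18, 1818 → Oct 18, 1818: 30 days (September has 30).
Oct 18, 1818 → Nov 18, 1818: 31 days (October has 31).
Nov 18, 1818 → Dec 18, 1818: 30 days (November has 30).
Dec 18, 1818 → Jan 18, 1819: 31 days (December has 31).
Jan 18, 1819 → Feb 18, 1819: 31 days (January has 31).
Feb 18, 1819 → Mar 18, 1819: 28 days (February has 28).
Mar 18, 1819 → Apr 18, 1819: 31 days (March has 31).
Apr 18, 1819 → May 18, 1819: 30 days (April has 30).
May 18, 1819 → Jun 18, 1819: 31 days (May has 31).
Jun 18, 1819 → Jul 18, 1819: 30 days (June has 30).
Jul 18, 1819 → Aug 18, 1819: 31 days (July has 31).
Aug 18, 1819 → Sep 10, 1819: 23 days.
Total: 3644 days.

3644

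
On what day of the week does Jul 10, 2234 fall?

Thursday

Doomsday rule: the anchor day for the 2200s is Friday. For year 34: 34÷12 = 2 r 10, and 10÷4 = 2, so 2+10+2 = 14.
Friday + 14 ≡ Friday — that's 2234's doomsday.
In July the doomsday date is Jul 11.
Jul 10 is 1 day before Jul 11; 1 mod 7 = 1, so Friday − 1 = Thursday.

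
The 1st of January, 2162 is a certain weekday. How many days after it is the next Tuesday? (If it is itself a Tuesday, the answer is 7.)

4

Jan 1, 2162 is a Friday.
From Friday to the next Tuesday is 4 days.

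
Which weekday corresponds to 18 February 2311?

Saturday

Doomsday rule: the anchor day for the 2300s is Wednesday. For year 11: 11÷12 = 0 r 11, and 11÷4 = 2, so 0+11+2 = 13.
Wednesday + 13 ≡ Tuesday — that's 2311's doomsday.
In February the doomsday date is Feb 28 (2311 is not a leap year).
Feb 18 is 10 days before Feb 28; 10 mod 7 = 3, so Tuesday − 3 = Saturday.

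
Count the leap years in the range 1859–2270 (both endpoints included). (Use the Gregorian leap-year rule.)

100

Multiples of 4 in [1859,2270]: 103.
Of those, multiples of 100: 4 (not leap unless ÷400).
Multiples of 400: 1.
Leap years = 103 − 4 + 1 = 100.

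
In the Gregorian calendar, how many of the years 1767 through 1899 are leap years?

32

Multiples of 4 in [1767,1899]: 33.
Of those, multiples of 100: 1 (not leap unless ÷400).
Multiples of 400: 0.
Leap years = 33 − 1 + 0 = 32.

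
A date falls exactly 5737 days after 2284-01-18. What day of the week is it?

Tuesday

First find the weekday of Jan 18, 2284. Doomsday rule: the anchor day for the 2200s is Friday. For year 84: 84÷12 = 7 r 0, and 0÷4 = 0, so 7+0+0 = 7.
Friday + 7 ≡ Friday — that's 2284's doomsday.
In January the doomsday date is Jan 4 (2284 is a leap year (divisible by 4)).
Jan 18 is 14 days after Jan 4; 14 mod 7 = 0, so Friday + 0 = Friday.
5737 mod 7 = 4, so 5737 days after a Friday is Friday + 4 = Tuesday.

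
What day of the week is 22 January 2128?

Doomsday rule: the anchor day for the 2100s is Sunday. For year 28: 28÷12 = 2 r 4, and 4÷4 = 1, so 2+4+1 = 7.
Sunday + 7 ≡ Sunday — that's 2128's doomsday.
In January the doomsday date is Jan 4 (2128 is a leap year (divisible by 4)).
Jan 22 is 18 days after Jan 4; 18 mod 7 = 4, so Sunday + 4 = Thursday.

Thursday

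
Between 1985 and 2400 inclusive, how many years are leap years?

Multiples of 4 in [1985,2400]: 104.
Of those, multiples of 100: 5 (not leap unless ÷400).
Multiples of 400: 2.
Leap years = 104 − 5 + 2 = 101.

101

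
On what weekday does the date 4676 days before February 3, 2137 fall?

Sunday

First find the weekday of Feb 3, 2137. Doomsday rule: the anchor day for the 2100s is Sunday. For year 37: 37÷12 = 3 r 1, and 1÷4 = 0, so 3+1+0 = 4.
Sunday + 4 ≡ Thursday — that's 2137's doomsday.
In February the doomsday date is Feb 28 (2137 is not a leap year).
Feb 3 is 25 days before Feb 28; 25 mod 7 = 4, so Thursday − 4 = Sunday.
4676 mod 7 = 0, so 4676 days before a Sunday is Sunday − 0 = Sunday.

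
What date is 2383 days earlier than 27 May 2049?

November 17, 2042

−365 (one year) → May 27, 2048 (2018 left).
−366 (one year; includes Feb 29, 2048) → May 27, 2047 (1652 left).
−365 (one year) → May 27, 2046 (1287 left).
−365 (one year) → May 27, 2045 (922 left).
−365 (one year) → May 27, 2044 (557 left).
−366 (one year; includes Feb 29, 2044) → May 27, 2043 (191 left).
−27 → Apr 30, 2043 (end of Apr, 30 days; 164 left).
−30 → Mar 31, 2043 (end of Mar, 31 days; 134 left).
−31 → Feb 28, 2043 (end of Feb, 28 days; 103 left).
−28 → Jan 31, 2043 (end of Jan, 31 days; 75 left).
−31 → Dec 31, 2042 (end of Dec, 31 days; 44 left).
−31 → Nov 30, 2042 (end of Nov, 30 days; 13 left).
−13 → Nov 17, 2042.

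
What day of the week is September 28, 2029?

Friday

Doomsday rule: the anchor day for the 2000s is Tuesday. For year 29: 29÷12 = 2 r 5, and 5÷4 = 1, so 2+5+1 = 8.
Tuesday + 8 ≡ Wednesday — that's 2029's doomsday.
In September the doomsday date is Sep 5.
Sep 28 is 23 days after Sep 5; 23 mod 7 = 2, so Wednesday + 2 = Friday.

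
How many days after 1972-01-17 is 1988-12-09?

6171

Jan 17, 1972 → Jan 17, 1973: 366 days (Feb 29, 1972 is in that span).
Jan 17, 1973 → Jan 17, 1974: 365 days.
Jan 17, 1974 → Jan 17, 1975: 365 days.
Jan 17, 1975 → Jan 17, 1976: 365 days.
Jan 17, 1976 → Jan 17, 1977: 366 days (Feb 29, 1976 is in that span).
Jan 17, 1977 → Jan 17, 1978: 365 days.
Jan 17, 1978 → Jan 17, 1979: 365 days.
Jan 17, 1979 → Jan 17, 1980: 365 days.
Jan 17, 1980 → Jan 17, 1981: 366 days (Feb 29, 1980 is in that span).
Jan 17, 1981 → Jan 17, 1982: 365 days.
Jan 17, 1982 → Jan 17, 1983: 365 days.
Jan 17, 1983 → Jan 17, 1984: 365 days.
Jan 17, 1984 → Jan 17, 1985: 366 days (Feb 29, 1984 is in that span).
Jan 17, 1985 → Jan 17, 1986: 365 days.
Jan 17, 1986 → Jan 17, 1987: 365 days.
Jan 17, 1987 → Jan 17, 1988: 365 days.
Jan 17, 1988 → Feb 17, 1988: 31 days (January has 31).
Feb 17, 1988 → Mar 17, 1988: 29 days (February has 29).
Mar 17, 1988 → Apr 17, 1988: 31 days (March has 31).
Apr 17, 1988 → May 17, 1988: 30 days (April has 30).
May 17, 1988 → Jun 17, 1988: 31 days (May has 31).
Jun 17, 1988 → Jul 17, 1988: 30 days (June has 30).
Jul 17, 1988 → Aug 17, 1988: 31 days (July has 31).
Aug 17, 1988 → Sep 17, 1988: 31 days (August has 31).
Sep 17, 1988 → Oct 17, 1988: 30 days (September has 30).
Oct 17, 1988 → Nov 17, 1988: 31 days (October has 31).
Nov 17, 1988 → Dec 9, 1988: 22 days.
Total: 6171 days.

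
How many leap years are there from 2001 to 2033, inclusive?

Multiples of 4 in [2001,2033]: 8.
Of those, multiples of 100: 0 (not leap unless ÷400).
Multiples of 400: 0.
Leap years = 8 − 0 + 0 = 8.

8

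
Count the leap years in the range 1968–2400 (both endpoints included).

Multiples of 4 in [1968,2400]: 109.
Of those, multiples of 100: 5 (not leap unless ÷400).
Multiples of 400: 2.
Leap years = 109 − 5 + 2 = 106.

106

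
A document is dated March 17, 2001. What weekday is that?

Saturday

Doomsday rule: the anchor day for the 2000s is Tuesday. For year 01: 1÷12 = 0 r 1, and 1÷4 = 0, so 0+1+0 = 1.
Tuesday + 1 ≡ Wednesday — that's 2001's doomsday.
In March the doomsday date is Mar 14.
Mar 17 is 3 days after Mar 14; 3 mod 7 = 3, so Wednesday + 3 = Saturday.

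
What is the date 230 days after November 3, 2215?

Nov has 30 days: +28 → Dec 1, 2215 (202 left).
Dec has 31 days: +31 → Jan 1, 2216 (171 left).
Jan has 31 days: +31 → Feb 1, 2216 (140 left).
Feb has 29 days: +29 → Mar 1, 2216 (111 left).
Mar has 31 days: +31 → Apr 1, 2216 (80 left).
Apr has 30 days: +30 → May 1, 2216 (50 left).
May has 31 days: +31 → Jun 1, 2216 (19 left).
+19 → Jun 20, 2216.

June 20, 2216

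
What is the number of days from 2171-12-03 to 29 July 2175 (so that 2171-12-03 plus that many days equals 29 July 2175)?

Dec 3, 2171 → Dec 3, 2172: 366 days (Feb 29, 2172 is in that span).
Dec 3, 2172 → Dec 3, 2173: 365 days.
Dec 3, 2173 → Dec 3, 2174: 365 days.
Dec 3, 2174 → Jan 3, 2175: 31 days (December has 31).
Jan 3, 2175 → Feb 3, 2175: 31 days (January has 31).
Feb 3, 2175 → Mar 3, 2175: 28 days (February has 28).
Mar 3, 2175 → Apr 3, 2175: 31 days (March has 31).
Apr 3, 2175 → May 3, 2175: 30 days (April has 30).
May 3, 2175 → Jun 3, 2175: 31 days (May has 31).
Jun 3, 2175 → Jul 3, 2175: 30 days (June has 30).
Jul 3, 2175 → Jul 29, 2175: 26 days.
Total: 1334 days.

1334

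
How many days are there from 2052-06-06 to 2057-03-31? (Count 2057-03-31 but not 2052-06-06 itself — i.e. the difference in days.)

1759

Jun 6, 2052 → Jun 6, 2053: 365 days.
Jun 6, 2053 → Jun 6, 2054: 365 days.
Jun 6, 2054 → Jun 6, 2055: 365 days.
Jun 6, 2055 → Jun 6, 2056: 366 days (Feb 29, 2056 is in that span).
Jun 6, 2056 → Jul 6, 2056: 30 days (June has 30).
Jul 6, 2056 → Aug 6, 2056: 31 days (July has 31).
Aug 6, 2056 → Sep 6, 2056: 31 days (August has 31).
Sep 6, 2056 → Oct 6, 2056: 30 days (September has 30).
Oct 6, 2056 → Nov 6, 2056: 31 days (October has 31).
Nov 6, 2056 → Dec 6, 2056: 30 days (November has 30).
Dec 6, 2056 → Jan 6, 2057: 31 days (December has 31).
Jan 6, 2057 → Feb 6, 2057: 31 days (January has 31).
Feb 6, 2057 → Mar 6, 2057: 28 days (February has 28).
Mar 6, 2057 → Mar 31, 2057: 25 days.
Total: 1759 days.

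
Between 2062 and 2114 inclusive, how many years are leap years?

Multiples of 4 in [2062,2114]: 13.
Of those, multiples of 100: 1 (not leap unless ÷400).
Multiples of 400: 0.
Leap years = 13 − 1 + 0 = 12.

12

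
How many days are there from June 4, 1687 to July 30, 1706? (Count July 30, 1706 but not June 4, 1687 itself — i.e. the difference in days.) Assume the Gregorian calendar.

Jun 4, 1687 → Jun 4, 1688: 366 days (Feb 29, 1688 is in that span).
Jun 4, 1688 → Jun 4, 1689: 365 days.
Jun 4, 1689 → Jun 4, 1690: 365 days.
Jun 4, 1690 → Jun 4, 1691: 365 days.
Jun 4, 1691 → Jun 4, 1692: 366 days (Feb 29, 1692 is in that span).
Jun 4, 1692 → Jun 4, 1693: 365 days.
Jun 4, 1693 → Jun 4, 1694: 365 days.
Jun 4, 1694 → Jun 4, 1695: 365 days.
Jun 4, 1695 → Jun 4, 1696: 366 days (Feb 29, 1696 is in that span).
Jun 4, 1696 → Jun 4, 1697: 365 days.
Jun 4, 1697 → Jun 4, 1698: 365 days.
Jun 4, 1698 → Jun 4, 1699: 365 days.
Jun 4, 1699 → Jun 4, 1700: 365 days.
Jun 4, 1700 → Jun 4, 1701: 365 days.
Jun 4, 1701 → Jun 4, 1702: 365 days.
Jun 4, 1702 → Jun 4, 1703: 365 days.
Jun 4, 1703 → Jun 4, 1704: 366 days (Feb 29, 1704 is in that span).
Jun 4, 1704 → Jun 4, 1705: 365 days.
Jun 4, 1705 → Jun 4, 1706: 365 days.
Jun 4, 1706 → Jul 4, 1706: 30 days (June has 30).
Jul 4, 1706 → Jul 30, 1706: 26 days.
Total: 6995 days.

6995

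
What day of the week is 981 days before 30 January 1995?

Jan 30, 1995 is a Monday.
981 mod 7 = 1, so 981 days before a Monday is Monday − 1 = Sunday.

Sunday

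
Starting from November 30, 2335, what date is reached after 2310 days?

March 28, 2342

+366 (one year; includes Feb 29, 2336) → Nov 30, 2336 (1944 left).
+365 (one year) → Nov 30, 2337 (1579 left).
+365 (one year) → Nov 30, 2338 (1214 left).
+365 (one year) → Nov 30, 2339 (849 left).
+366 (one year; includes Feb 29, 2340) → Nov 30, 2340 (483 left).
+365 (one year) → Nov 30, 2341 (118 left).
Nov has 30 days: +1 → Dec 1, 2341 (117 left).
Dec has 31 days: +31 → Jan 1, 2342 (86 left).
Jan has 31 days: +31 → Feb 1, 2342 (55 left).
Feb has 28 days: +28 → Mar 1, 2342 (27 left).
+27 → Mar 28, 2342.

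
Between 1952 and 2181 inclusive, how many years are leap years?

Multiples of 4 in [1952,2181]: 58.
Of those, multiples of 100: 2 (not leap unless ÷400).
Multiples of 400: 1.
Leap years = 58 − 2 + 1 = 57.

57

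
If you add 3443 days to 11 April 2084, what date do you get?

+365 (one year) → Apr 11, 2085 (3078 left).
+365 (one year) → Apr 11, 2086 (2713 left).
+365 (one year) → Apr 11, 2087 (2348 left).
+366 (one year; includes Feb 29, 2088) → Apr 11, 2088 (1982 left).
+365 (one year) → Apr 11, 2089 (1617 left).
+365 (one year) → Apr 11, 2090 (1252 left).
+365 (one year) → Apr 11, 2091 (887 left).
+366 (one year; includes Feb 29, 2092) → Apr 11, 2092 (521 left).
+365 (one year) → Apr 11, 2093 (156 left).
Apr has 30 days: +20 → May 1, 2093 (136 left).
May has 31 days: +31 → Jun 1, 2093 (105 left).
Jun has 30 days: +30 → Jul 1, 2093 (75 left).
Jul has 31 days: +31 → Aug 1, 2093 (44 left).
Aug has 31 days: +31 → Sep 1, 2093 (13 left).
+13 → Sep 14, 2093.

September 14, 2093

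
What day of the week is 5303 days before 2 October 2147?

Oct 2, 2147 is a Monday.
5303 mod 7 = 4, so 5303 days before a Monday is Monday − 4 = Thursday.

Thursday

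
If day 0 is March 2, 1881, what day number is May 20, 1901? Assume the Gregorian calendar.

Mar 2, 1881 → Mar 2, 1882: 365 days.
Mar 2, 1882 → Mar 2, 1883: 365 days.
Mar 2, 1883 → Mar 2, 1884: 366 days (Feb 29, 1884 is in that span).
Mar 2, 1884 → Mar 2, 1885: 365 days.
Mar 2, 1885 → Mar 2, 1886: 365 days.
Mar 2, 1886 → Mar 2, 1887: 365 days.
Mar 2, 1887 → Mar 2, 1888: 366 days (Feb 29, 1888 is in that span).
Mar 2, 1888 → Mar 2, 1889: 365 days.
Mar 2, 1889 → Mar 2, 1890: 365 days.
Mar 2, 1890 → Mar 2, 1891: 365 days.
Mar 2, 1891 → Mar 2, 1892: 366 days (Feb 29, 1892 is in that span).
Mar 2, 1892 → Mar 2, 1893: 365 days.
Mar 2, 1893 → Mar 2, 1894: 365 days.
Mar 2, 1894 → Mar 2, 1895: 365 days.
Mar 2, 1895 → Mar 2, 1896: 366 days (Feb 29, 1896 is in that span).
Mar 2, 1896 → Mar 2, 1897: 365 days.
Mar 2, 1897 → Mar 2, 1898: 365 days.
Mar 2, 1898 → Mar 2, 1899: 365 days.
Mar 2, 1899 → Mar 2, 1900: 365 days.
Mar 2, 1900 → Mar 2, 1901: 365 days.
Mar 2, 1901 → Apr 2, 1901: 31 days (March has 31).
Apr 2, 1901 → May 2, 1901: 30 days (April has 30).
May 2, 1901 → May 20, 1901: 18 days.
Total: 7383 days.

7383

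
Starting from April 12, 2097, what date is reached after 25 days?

May 7, 2097

Apr has 30 days: +19 → May 1, 2097 (6 left).
+6 → May 7, 2097.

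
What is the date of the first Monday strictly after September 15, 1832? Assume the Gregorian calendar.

September 17, 1832

Sep 15, 1832 is a Saturday.
From Saturday to the next Monday is 2 days.
Sep 15, 1832 + 2 = Sep 17, 1832.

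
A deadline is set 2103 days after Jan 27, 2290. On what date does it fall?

+365 (one year) → Jan 27, 2291 (1738 left).
+365 (one year) → Jan 27, 2292 (1373 left).
+366 (one year; includes Feb 29, 2292) → Jan 27, 2293 (1007 left).
+365 (one year) → Jan 27, 2294 (642 left).
+365 (one year) → Jan 27, 2295 (277 left).
Jan has 31 days: +5 → Feb 1, 2295 (272 left).
Feb has 28 days: +28 → Mar 1, 2295 (244 left).
Mar has 31 days: +31 → Apr 1, 2295 (213 left).
Apr has 30 days: +30 → May 1, 2295 (183 left).
May has 31 days: +31 → Jun 1, 2295 (152 left).
Jun has 30 days: +30 → Jul 1, 2295 (122 left).
Jul has 31 days: +31 → Aug 1, 2295 (91 left).
Aug has 31 days: +31 → Sep 1, 2295 (60 left).
Sep has 30 days: +30 → Oct 1, 2295 (30 left).
+30 → Oct 31, 2295.

October 31, 2295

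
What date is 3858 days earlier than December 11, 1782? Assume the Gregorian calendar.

−365 (one year) → Dec 11, 1781 (3493 left).
−365 (one year) → Dec 11, 1780 (3128 left).
−366 (one year; includes Feb 29, 1780) → Dec 11, 1779 (2762 left).
−365 (one year) → Dec 11, 1778 (2397 left).
−365 (one year) → Dec 11, 1777 (2032 left).
−365 (one year) → Dec 11, 1776 (1667 left).
−366 (one year; includes Feb 29, 1776) → Dec 11, 1775 (1301 left).
−365 (one year) → Dec 11, 1774 (936 left).
−365 (one year) → Dec 11, 1773 (571 left).
−365 (one year) → Dec 11, 1772 (206 left).
−11 → Nov 30, 1772 (end of Nov, 30 days; 195 left).
−30 → Oct 31, 1772 (end of Oct, 31 days; 165 left).
−31 → Sep 30, 1772 (end of Sep, 30 days; 134 left).
−30 → Aug 31, 1772 (end of Aug, 31 days; 104 left).
−31 → Jul 31, 1772 (end of Jul, 31 days; 73 left).
−31 → Jun 30, 1772 (end of Jun, 30 days; 42 left).
−30 → May 31, 1772 (end of May, 31 days; 12 left).
−12 → May 19, 1772.

May 19, 1772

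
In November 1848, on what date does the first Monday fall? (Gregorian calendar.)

November 1, 1848 is a Wednesday.
The first Monday is therefore November 6 (5 days later).

November 6, 1848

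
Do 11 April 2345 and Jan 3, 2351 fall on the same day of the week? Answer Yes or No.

From Apr 11, 2345 to Jan 3, 2351 is 2093 days.
2093 mod 7 = 0, so they are the same weekday.
(Apr 11, 2345 is a Wednesday; Jan 3, 2351 is a Wednesday.)

Yes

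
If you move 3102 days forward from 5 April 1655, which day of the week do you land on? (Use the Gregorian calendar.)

Tuesday

Apr 5, 1655 is a Monday.
3102 mod 7 = 1, so 3102 days after a Monday is Monday + 1 = Tuesday.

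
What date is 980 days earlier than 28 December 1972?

−366 (one year; includes Feb 29, 1972) → Dec 28, 1971 (614 left).
−365 (one year) → Dec 28, 1970 (249 left).
−28 → Nov 30, 1970 (end of Nov, 30 days; 221 left).
−30 → Oct 31, 1970 (end of Oct, 31 days; 191 left).
−31 → Sep 30, 1970 (end of Sep, 30 days; 160 left).
−30 → Aug 31, 1970 (end of Aug, 31 days; 130 left).
−31 → Jul 31, 1970 (end of Jul, 31 days; 99 left).
−31 → Jun 30, 1970 (end of Jun, 30 days; 68 left).
−30 → May 31, 1970 (end of May, 31 days; 38 left).
−31 → Apr 30, 1970 (end of Apr, 30 days; 7 left).
−7 → Apr 23, 1970.

April 23, 1970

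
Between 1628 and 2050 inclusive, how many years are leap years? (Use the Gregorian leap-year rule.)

103

Multiples of 4 in [1628,2050]: 106.
Of those, multiples of 100: 4 (not leap unless ÷400).
Multiples of 400: 1.
Leap years = 106 − 4 + 1 = 103.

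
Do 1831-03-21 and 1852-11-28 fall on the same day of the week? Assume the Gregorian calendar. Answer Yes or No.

From Mar 21, 1831 to Nov 28, 1852 is 7923 days.
7923 mod 7 = 6, so they are different weekdays.
(Mar 21, 1831 is a Monday; Nov 28, 1852 is a Sunday.)

No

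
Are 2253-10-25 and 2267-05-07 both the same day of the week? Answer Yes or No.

From Oct 25, 2253 to May 7, 2267 is 4942 days.
4942 mod 7 = 0, so they are the same weekday.
(Oct 25, 2253 is a Tuesday; May 7, 2267 is a Tuesday.)

Yes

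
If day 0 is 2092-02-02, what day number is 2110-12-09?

Feb 2, 2092 → Feb 2, 2093: 366 days (Feb 29, 2092 is in that span).
Feb 2, 2093 → Feb 2, 2094: 365 days.
Feb 2, 2094 → Feb 2, 2095: 365 days.
Feb 2, 2095 → Feb 2, 2096: 365 days.
Feb 2, 2096 → Feb 2, 2097: 366 days (Feb 29, 2096 is in that span).
Feb 2, 2097 → Feb 2, 2098: 365 days.
Feb 2, 2098 → Feb 2, 2099: 365 days.
Feb 2, 2099 → Feb 2, 2100: 365 days.
Feb 2, 2100 → Feb 2, 2101: 365 days.
Feb 2, 2101 → Feb 2, 2102: 365 days.
Feb 2, 2102 → Feb 2, 2103: 365 days.
Feb 2, 2103 → Feb 2, 2104: 365 days.
Feb 2, 2104 → Feb 2, 2105: 366 days (Feb 29, 2104 is in that span).
Feb 2, 2105 → Feb 2, 2106: 365 days.
Feb 2, 2106 → Feb 2, 2107: 365 days.
Feb 2, 2107 → Feb 2, 2108: 365 days.
Feb 2, 2108 → Feb 2, 2109: 366 days (Feb 29, 2108 is in that span).
Feb 2, 2109 → Feb 2, 2110: 365 days.
Feb 2, 2110 → Mar 2, 2110: 28 days (February has 28).
Mar 2, 2110 → Apr 2, 2110: 31 days (March has 31).
Apr 2, 2110 → May 2, 2110: 30 days (April has 30).
May 2, 2110 → Jun 2, 2110: 31 days (May has 31).
Jun 2, 2110 → Jul 2, 2110: 30 days (June has 30).
Jul 2, 2110 → Aug 2, 2110: 31 days (July has 31).
Aug 2, 2110 → Sep 2, 2110: 31 days (August has 31).
Sep 2, 2110 → Oct 2, 2110: 30 days (September has 30).
Oct 2, 2110 → Nov 2, 2110: 31 days (October has 31).
Nov 2, 2110 → Dec 2, 2110: 30 days (November has 30).
Dec 2, 2110 → Dec 9, 2110: 7 days.
Total: 6884 days.

6884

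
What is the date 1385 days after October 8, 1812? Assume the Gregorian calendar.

July 24, 1816

+365 (one year) → Oct 8, 1813 (1020 left).
+365 (one year) → Oct 8, 1814 (655 left).
+365 (one year) → Oct 8, 1815 (290 left).
Oct has 31 days: +24 → Nov 1, 1815 (266 left).
Nov has 30 days: +30 → Dec 1, 1815 (236 left).
Dec has 31 days: +31 → Jan 1, 1816 (205 left).
Jan has 31 days: +31 → Feb 1, 1816 (174 left).
Feb has 29 days: +29 → Mar 1, 1816 (145 left).
Mar has 31 days: +31 → Apr 1, 1816 (114 left).
Apr has 30 days: +30 → May 1, 1816 (84 left).
May has 31 days: +31 → Jun 1, 1816 (53 left).
Jun has 30 days: +30 → Jul 1, 1816 (23 left).
+23 → Jul 24, 1816.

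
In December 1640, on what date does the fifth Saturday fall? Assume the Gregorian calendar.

December 1, 1640 is a Saturday.
The first Saturday is therefore December 1 (same day).
The fifth Saturday is 1 + 4×7 = December 29.

December 29, 1640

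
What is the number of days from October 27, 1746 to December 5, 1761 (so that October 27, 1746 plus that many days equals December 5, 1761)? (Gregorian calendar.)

Oct 27, 1746 → Oct 27, 1747: 365 days.
Oct 27, 1747 → Oct 27, 1748: 366 days (Feb 29, 1748 is in that span).
Oct 27, 1748 → Oct 27, 1749: 365 days.
Oct 27, 1749 → Oct 27, 1750: 365 days.
Oct 27, 1750 → Oct 27, 1751: 365 days.
Oct 27, 1751 → Oct 27, 1752: 366 days (Feb 29, 1752 is in that span).
Oct 27, 1752 → Oct 27, 1753: 365 days.
Oct 27, 1753 → Oct 27, 1754: 365 days.
Oct 27, 1754 → Oct 27, 1755: 365 days.
Oct 27, 1755 → Oct 27, 1756: 366 days (Feb 29, 1756 is in that span).
Oct 27, 1756 → Oct 27, 1757: 365 days.
Oct 27, 1757 → Oct 27, 1758: 365 days.
Oct 27, 1758 → Oct 27, 1759: 365 days.
Oct 27, 1759 → Oct 27, 1760: 366 days (Feb 29, 1760 is in that span).
Oct 27, 1760 → Oct 27, 1761: 365 days.
Oct 27, 1761 → Nov 27, 1761: 31 days (October has 31).
Nov 27, 1761 → Dec 5, 1761: 8 days.
Total: 5518 days.

5518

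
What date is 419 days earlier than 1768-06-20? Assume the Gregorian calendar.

−366 (one year; includes Feb 29, 1768) → Jun 20, 1767 (53 left).
−20 → May 31, 1767 (end of May, 31 days; 33 left).
−31 → Apr 30, 1767 (end of Apr, 30 days; 2 left).
−2 → Apr 28, 1767.

April 28, 1767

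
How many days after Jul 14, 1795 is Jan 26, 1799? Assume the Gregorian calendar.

1292

Jul 14, 1795 → Jul 14, 1796: 366 days (Feb 29, 1796 is in that span).
Jul 14, 1796 → Jul 14, 1797: 365 days.
Jul 14, 1797 → Jul 14, 1798: 365 days.
Jul 14, 1798 → Aug 14, 1798: 31 days (July has 31).
Aug 14, 1798 → Sep 14, 1798: 31 days (August has 31).
Sep 14, 1798 → Oct 14, 1798: 30 days (September has 30).
Oct 14, 1798 → Nov 14, 1798: 31 days (October has 31).
Nov 14, 1798 → Dec 14, 1798: 30 days (November has 30).
Dec 14, 1798 → Jan 14, 1799: 31 days (December has 31).
Jan 14, 1799 → Jan 26, 1799: 12 days.
Total: 1292 days.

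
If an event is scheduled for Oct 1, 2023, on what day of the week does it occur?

January 1, 2023 is a Sunday.
Jan 1, 2023 → Feb 1, 2023: 31 days (January has 31).
Feb 1, 2023 → Mar 1, 2023: 28 days (February has 28).
Mar 1, 2023 → Apr 1, 2023: 31 days (March has 31).
Apr 1, 2023 → May 1, 2023: 30 days (April has 30).
May 1, 2023 → Jun 1, 2023: 31 days (May has 31).
Jun 1, 2023 → Jul 1, 2023: 30 days (June has 30).
Jul 1, 2023 → Aug 1, 2023: 31 days (July has 31).
Aug 1, 2023 → Sep 1, 2023: 31 days (August has 31).
Sep 1, 2023 → Oct 1, 2023: 30 days.
Total: 273 days.
273 mod 7 = 0, so Sunday + 0 = Sunday.

Sunday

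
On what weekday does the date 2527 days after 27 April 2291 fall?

Apr 27, 2291 is a Monday.
2527 mod 7 = 0, so 2527 days after a Monday is Monday + 0 = Monday.

Monday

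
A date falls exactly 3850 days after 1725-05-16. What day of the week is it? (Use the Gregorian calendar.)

Wednesday

First find the weekday of May 16, 1725. Doomsday rule: the anchor day for the 1700s is Sunday. For year 25: 25÷12 = 2 r 1, and 1÷4 = 0, so 2+1+0 = 3.
Sunday + 3 ≡ Wednesday — that's 1725's doomsday.
In May the doomsday date is May 9.
May 16 is 7 days after May 9; 7 mod 7 = 0, so Wednesday + 0 = Wednesday.
3850 mod 7 = 0, so 3850 days after a Wednesday is Wednesday + 0 = Wednesday.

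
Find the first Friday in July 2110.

July 1, 2110 is a Tuesday.
The first Friday is therefore July 4 (3 days later).

July 4, 2110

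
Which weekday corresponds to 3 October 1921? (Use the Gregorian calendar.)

Monday

Doomsday rule: the anchor day for the 1900s is Wednesday. For year 21: 21÷12 = 1 r 9, and 9÷4 = 2, so 1+9+2 = 12.
Wednesday + 12 ≡ Monday — that's 1921's doomsday.
In October the doomsday date is Oct 10.
Oct 3 is 7 days before Oct 10; 7 mod 7 = 0, so Monday − 0 = Monday.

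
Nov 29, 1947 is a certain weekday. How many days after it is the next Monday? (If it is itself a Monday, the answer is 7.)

Nov 29, 1947 is a Saturday.
From Saturday to the next Monday is 2 days.

2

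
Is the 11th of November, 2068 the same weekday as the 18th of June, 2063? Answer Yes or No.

From Jun 18, 2063 to Nov 11, 2068 is 1973 days.
1973 mod 7 = 6, so they are different weekdays.
(Jun 18, 2063 is a Monday; Nov 11, 2068 is a Sunday.)

No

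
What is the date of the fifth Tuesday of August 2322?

August 29, 2322

August 1, 2322 is a Tuesday.
The first Tuesday is therefore August 1 (same day).
The fifth Tuesday is 1 + 4×7 = August 29.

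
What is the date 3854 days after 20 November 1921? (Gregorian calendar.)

+365 (one year) → Nov 20, 1922 (3489 left).
+365 (one year) → Nov 20, 1923 (3124 left).
+366 (one year; includes Feb 29, 1924) → Nov 20, 1924 (2758 left).
+365 (one year) → Nov 20, 1925 (2393 left).
+365 (one year) → Nov 20, 1926 (2028 left).
+365 (one year) → Nov 20, 1927 (1663 left).
+366 (one year; includes Feb 29, 1928) → Nov 20, 1928 (1297 left).
+365 (one year) → Nov 20, 1929 (932 left).
+365 (one year) → Nov 20, 1930 (567 left).
+365 (one year) → Nov 20, 1931 (202 left).
Nov has 30 days: +11 → Dec 1, 1931 (191 left).
Dec has 31 days: +31 → Jan 1, 1932 (160 left).
Jan has 31 days: +31 → Feb 1, 1932 (129 left).
Feb has 29 days: +29 → Mar 1, 1932 (100 left).
Mar has 31 days: +31 → Apr 1, 1932 (69 left).
Apr has 30 days: +30 → May 1, 1932 (39 left).
May has 31 days: +31 → Jun 1, 1932 (8 left).
+8 → Jun 9, 1932.

June 9, 1932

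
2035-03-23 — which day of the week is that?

Doomsday rule: the anchor day for the 2000s is Tuesday. For year 35: 35÷12 = 2 r 11, and 11÷4 = 2, so 2+11+2 = 15.
Tuesday + 15 ≡ Wednesday — that's 2035's doomsday.
In March the doomsday date is Mar 14.
Mar 23 is 9 days after Mar 14; 9 mod 7 = 2, so Wednesday + 2 = Friday.

Friday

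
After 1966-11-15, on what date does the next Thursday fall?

November 17, 1966

Nov 15, 1966 is a Tuesday.
From Tuesday to the next Thursday is 2 days.
Nov 15, 1966 + 2 = Nov 17, 1966.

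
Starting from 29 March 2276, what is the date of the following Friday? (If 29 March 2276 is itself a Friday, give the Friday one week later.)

March 31, 2276

Mar 29, 2276 is a Wednesday.
From Wednesday to the next Friday is 2 days.
Mar 29, 2276 + 2 = Mar 31, 2276.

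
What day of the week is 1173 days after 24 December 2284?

Dec 24, 2284 is a Wednesday.
1173 mod 7 = 4, so 1173 days after a Wednesday is Wednesday + 4 = Sunday.

Sunday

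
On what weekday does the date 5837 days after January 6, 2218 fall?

First find the weekday of Jan 6, 2218. Doomsday rule: the anchor day for the 2200s is Friday. For year 18: 18÷12 = 1 r 6, and 6÷4 = 1, so 1+6+1 = 8.
Friday + 8 ≡ Saturday — that's 2218's doomsday.
In January the doomsday date is Jan 3 (2218 is not a leap year).
Jan 6 is 3 days after Jan 3; 3 mod 7 = 3, so Saturday + 3 = Tuesday.
5837 mod 7 = 6, so 5837 days after a Tuesday is Tuesday + 6 = Monday.

Monday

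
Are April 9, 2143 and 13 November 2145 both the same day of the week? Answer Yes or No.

From Apr 9, 2143 to Nov 13, 2145 is 949 days.
949 mod 7 = 4, so they are different weekdays.
(Apr 9, 2143 is a Tuesday; Nov 13, 2145 is a Saturday.)

No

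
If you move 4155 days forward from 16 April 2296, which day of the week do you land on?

First find the weekday of Apr 16, 2296. Doomsday rule: the anchor day for the 2200s is Friday. For year 96: 96÷12 = 8 r 0, and 0÷4 = 0, so 8+0+0 = 8.
Friday + 8 ≡ Saturday — that's 2296's doomsday.
In April the doomsday date is Apr 4.
Apr 16 is 12 days after Apr 4; 12 mod 7 = 5, so Saturday + 5 = Thursday.
4155 mod 7 = 4, so 4155 days after a Thursday is Thursday + 4 = Monday.

Monday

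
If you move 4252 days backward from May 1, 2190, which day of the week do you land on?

First find the weekday of May 1, 2190. Doomsday rule: the anchor day for the 2100s is Sunday. For year 90: 90÷12 = 7 r 6, and 6÷4 = 1, so 7+6+1 = 14.
Sunday + 14 ≡ Sunday — that's 2190's doomsday.
In May the doomsday date is May 9.
May 1 is 8 days before May 9; 8 mod 7 = 1, so Sunday − 1 = Saturday.
4252 mod 7 = 3, so 4252 days before a Saturday is Saturday − 3 = Wednesday.

Wednesday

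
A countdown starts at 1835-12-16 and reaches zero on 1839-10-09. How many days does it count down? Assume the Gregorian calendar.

1393

Dec 16, 1835 → Dec 16, 1836: 366 days (Feb 29, 1836 is in that span).
Dec 16, 1836 → Dec 16, 1837: 365 days.
Dec 16, 1837 → Dec 16, 1838: 365 days.
Dec 16, 1838 → Jan 16, 1839: 31 days (December has 31).
Jan 16, 1839 → Feb 16, 1839: 31 days (January has 31).
Feb 16, 1839 → Mar 16, 1839: 28 days (February has 28).
Mar 16, 1839 → Apr 16, 1839: 31 days (March has 31).
Apr 16, 1839 → May 16, 1839: 30 days (April has 30).
May 16, 1839 → Jun 16, 1839: 31 days (May has 31).
Jun 16, 1839 → Jul 16, 1839: 30 days (June has 30).
Jul 16, 1839 → Aug 16, 1839: 31 days (July has 31).
Aug 16, 1839 → Sep 16, 1839: 31 days (August has 31).
Sep 16, 1839 → Oct 9, 1839: 23 days.
Total: 1393 days.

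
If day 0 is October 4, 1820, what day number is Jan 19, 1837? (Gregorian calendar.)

5951

Oct 4, 1820 → Oct 4, 1821: 365 days.
Oct 4, 1821 → Oct 4, 1822: 365 days.
Oct 4, 1822 → Oct 4, 1823: 365 days.
Oct 4, 1823 → Oct 4, 1824: 366 days (Feb 29, 1824 is in that span).
Oct 4, 1824 → Oct 4, 1825: 365 days.
Oct 4, 1825 → Oct 4, 1826: 365 days.
Oct 4, 1826 → Oct 4, 1827: 365 days.
Oct 4, 1827 → Oct 4, 1828: 366 days (Feb 29, 1828 is in that span).
Oct 4, 1828 → Oct 4, 1829: 365 days.
Oct 4, 1829 → Oct 4, 1830: 365 days.
Oct 4, 1830 → Oct 4, 1831: 365 days.
Oct 4, 1831 → Oct 4, 1832: 366 days (Feb 29, 1832 is in that span).
Oct 4, 1832 → Oct 4, 1833: 365 days.
Oct 4, 1833 → Oct 4, 1834: 365 days.
Oct 4, 1834 → Oct 4, 1835: 365 days.
Oct 4, 1835 → Oct 4, 1836: 366 days (Feb 29, 1836 is in that span).
Oct 4, 1836 → Nov 4, 1836: 31 days (October has 31).
Nov 4, 1836 → Dec 4, 1836: 30 days (November has 30).
Dec 4, 1836 → Jan 4, 1837: 31 days (December has 31).
Jan 4, 1837 → Jan 19, 1837: 15 days.
Total: 5951 days.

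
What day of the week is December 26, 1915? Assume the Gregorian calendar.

Sunday

Doomsday rule: the anchor day for the 1900s is Wednesday. For year 15: 15÷12 = 1 r 3, and 3÷4 = 0, so 1+3+0 = 4.
Wednesday + 4 ≡ Sunday — that's 1915's doomsday.
In December the doomsday date is Dec 12.
Dec 26 is 14 days after Dec 12; 14 mod 7 = 0, so Sunday + 0 = Sunday.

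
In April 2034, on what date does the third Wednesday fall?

April 19, 2034

April 1, 2034 is a Saturday.
The first Wednesday is therefore April 5 (4 days later).
The third Wednesday is 5 + 2×7 = April 19.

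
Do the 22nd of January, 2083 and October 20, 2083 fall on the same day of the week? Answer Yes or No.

No

From Jan 22, 2083 to Oct 20, 2083 is 271 days.
271 mod 7 = 5, so they are different weekdays.
(Jan 22, 2083 is a Friday; Oct 20, 2083 is a Wednesday.)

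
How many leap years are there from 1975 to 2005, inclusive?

8

Multiples of 4 in [1975,2005]: 8.
Of those, multiples of 100: 1 (not leap unless ÷400).
Multiples of 400: 1.
Leap years = 8 − 1 + 1 = 8.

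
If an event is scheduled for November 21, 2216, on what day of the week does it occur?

Thursday

January 1, 2216 is a Monday.
Jan 1, 2216 → Feb 1, 2216: 31 days (January has 31).
Feb 1, 2216 → Mar 1, 2216: 29 days (February has 29).
Mar 1, 2216 → Apr 1, 2216: 31 days (March has 31).
Apr 1, 2216 → May 1, 2216: 30 days (April has 30).
May 1, 2216 → Jun 1, 2216: 31 days (May has 31).
Jun 1, 2216 → Jul 1, 2216: 30 days (June has 30).
Jul 1, 2216 → Aug 1, 2216: 31 days (July has 31).
Aug 1, 2216 → Sep 1, 2216: 31 days (August has 31).
Sep 1, 2216 → Oct 1, 2216: 30 days (September has 30).
Oct 1, 2216 → Nov 1, 2216: 31 days (October has 31).
Nov 1, 2216 → Nov 21, 2216: 20 days.
Total: 325 days.
325 mod 7 = 3, so Monday + 3 = Thursday.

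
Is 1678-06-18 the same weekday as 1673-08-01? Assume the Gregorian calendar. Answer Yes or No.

No

From Aug 1, 1673 to Jun 18, 1678 is 1782 days.
1782 mod 7 = 4, so they are different weekdays.
(Aug 1, 1673 is a Tuesday; Jun 18, 1678 is a Saturday.)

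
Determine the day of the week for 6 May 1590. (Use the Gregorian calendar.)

Sunday

Doomsday rule: the anchor day for the 1500s is Wednesday. For year 90: 90÷12 = 7 r 6, and 6÷4 = 1, so 7+6+1 = 14.
Wednesday + 14 ≡ Wednesday — that's 1590's doomsday.
In May the doomsday date is May 9.
May 6 is 3 days before May 9; 3 mod 7 = 3, so Wednesday − 3 = Sunday.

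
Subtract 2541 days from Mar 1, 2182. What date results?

March 17, 2175

−365 (one year) → Mar 1, 2181 (2176 left).
−365 (one year) → Mar 1, 2180 (1811 left).
−366 (one year; includes Feb 29, 2180) → Mar 1, 2179 (1445 left).
−365 (one year) → Mar 1, 2178 (1080 left).
−365 (one year) → Mar 1, 2177 (715 left).
−365 (one year) → Mar 1, 2176 (350 left).
−1 → Feb 29, 2176 (end of Feb, 29 days; 349 left).
−29 → Jan 31, 2176 (end of Jan, 31 days; 320 left).
−31 → Dec 31, 2175 (end of Dec, 31 days; 289 left).
−31 → Nov 30, 2175 (end of Nov, 30 days; 258 left).
−30 → Oct 31, 2175 (end of Oct, 31 days; 228 left).
−31 → Sep 30, 2175 (end of Sep, 30 days; 197 left).
−30 → Aug 31, 2175 (end of Aug, 31 days; 167 left).
−31 → Jul 31, 2175 (end of Jul, 31 days; 136 left).
−31 → Jun 30, 2175 (end of Jun, 30 days; 105 left).
−30 → May 31, 2175 (end of May, 31 days; 75 left).
−31 → Apr 30, 2175 (end of Apr, 30 days; 44 left).
−30 → Mar 31, 2175 (end of Mar, 31 days; 14 left).
−14 → Mar 17, 2175.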